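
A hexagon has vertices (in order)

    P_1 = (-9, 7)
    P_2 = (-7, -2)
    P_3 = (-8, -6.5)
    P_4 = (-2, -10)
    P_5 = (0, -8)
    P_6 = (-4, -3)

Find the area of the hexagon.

46.25

Apply the shoelace formula: 2A = Σ (x_i·y_{i+1} − x_{i+1}·y_i), indices taken mod 6.
P_1→P_2: (-9)(-2) − (-7)(7) = 67
P_2→P_3: (-7)(-6.5) − (-8)(-2) = 29.5
P_3→P_4: (-8)(-10) − (-2)(-6.5) = 67
P_4→P_5: (-2)(-8) − (0)(-10) = 16
P_5→P_6: (0)(-3) − (-4)(-8) = -32
P_6→P_1: (-4)(7) − (-9)(-3) = -55
Σ = 92.5
Area = |Σ|/2 = 46.25.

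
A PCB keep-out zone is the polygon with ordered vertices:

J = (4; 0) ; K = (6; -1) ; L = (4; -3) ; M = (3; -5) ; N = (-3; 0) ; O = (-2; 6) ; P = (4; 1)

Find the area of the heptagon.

46

Apply the surveyor's formula: 2A = Σ (x_i·y_{i+1} − x_{i+1}·y_i), indices taken mod 7.
Cross-terms: -4, -14, -11, -15, -18, -26, -4  ⇒  Σ = -92
Area = |Σ|/2 = 46.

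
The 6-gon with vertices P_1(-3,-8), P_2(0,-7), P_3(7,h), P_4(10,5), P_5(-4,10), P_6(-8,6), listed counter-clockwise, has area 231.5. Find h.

The doubled signed area Σ (x_i y_{i+1} − x_{i+1} y_i) is linear in h.
With h=0 it equals 363; the coefficient of h is -10 (from the two edges through P_3).
So -10·h + 363 = 2·231.5 = 463 ⇒ h = -10.

-10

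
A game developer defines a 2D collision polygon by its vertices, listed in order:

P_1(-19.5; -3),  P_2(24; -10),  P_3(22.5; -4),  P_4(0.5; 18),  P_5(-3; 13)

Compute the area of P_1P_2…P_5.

563

Apply Gauss's area formula: 2A = Σ (x_i·y_{i+1} − x_{i+1}·y_i), indices taken mod 5.
Σ = (267) + (129) + (407) + (60.5) + (262.5) = 1126
Area = |Σ|/2 = 563.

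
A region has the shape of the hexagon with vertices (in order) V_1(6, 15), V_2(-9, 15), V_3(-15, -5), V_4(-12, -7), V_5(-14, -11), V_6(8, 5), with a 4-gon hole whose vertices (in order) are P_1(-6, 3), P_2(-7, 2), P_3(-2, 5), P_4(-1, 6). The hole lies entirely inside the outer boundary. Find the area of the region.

Outer boundary:
Apply the surveyor's formula: 2A = Σ (x_i·y_{i+1} − x_{i+1}·y_i), indices taken mod 6.
V_1→V_2: (6)(15) − (-9)(15) = 225
V_2→V_3: (-9)(-5) − (-15)(15) = 270
V_3→V_4: (-15)(-7) − (-12)(-5) = 45
V_4→V_5: (-12)(-11) − (-14)(-7) = 34
V_5→V_6: (-14)(5) − (8)(-11) = 18
V_6→V_1: (8)(15) − (6)(5) = 90
Σ = 682
Area = |Σ|/2 = 341.
Hole:
Apply Gauss's area formula: 2A = Σ (x_i·y_{i+1} − x_{i+1}·y_i), indices taken mod 4.
P_1→P_2: (-6)(2) − (-7)(3) = 9
P_2→P_3: (-7)(5) − (-2)(2) = -31
P_3→P_4: (-2)(6) − (-1)(5) = -7
P_4→P_1: (-1)(3) − (-6)(6) = 33
Σ = 4
Area = |Σ|/2 = 2.
Net area = 341 − 2 = 339.

339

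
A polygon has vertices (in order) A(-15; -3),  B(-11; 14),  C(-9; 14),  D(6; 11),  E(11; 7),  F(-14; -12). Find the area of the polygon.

Apply the shoelace formula: 2A = Σ (x_i·y_{i+1} − x_{i+1}·y_i), indices taken mod 6.
Cross-terms: -243, -28, -183, -79, -34, -138  ⇒  Σ = -705
Area = |Σ|/2 = 352.5.

352.5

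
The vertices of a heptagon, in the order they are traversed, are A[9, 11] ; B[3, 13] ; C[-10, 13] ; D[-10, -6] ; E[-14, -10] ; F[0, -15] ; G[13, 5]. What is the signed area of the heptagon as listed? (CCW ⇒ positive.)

481

Apply the surveyor's formula: 2A = Σ (x_i·y_{i+1} − x_{i+1}·y_i), indices taken mod 7.
Cross-terms: 84, 169, 190, 16, 210, 195, 98  ⇒  Σ = 962
Signed area = Σ/2 = 481 (positive ⇒ counter-clockwise traversal).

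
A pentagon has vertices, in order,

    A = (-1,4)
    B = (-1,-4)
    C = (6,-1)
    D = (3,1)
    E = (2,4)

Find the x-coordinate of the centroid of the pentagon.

Apply Gauss's area formula. First the cross-terms c_i = x_i·y_{i+1} − x_{i+1}·y_i:
  8, 25, 9, 10, 12  ⇒  2A = 64, A = 32.
Then Σ (x_i + x_{i+1})·c_i = 252, so x̄ = 252 / (6·32) = 1.3125.

1.3125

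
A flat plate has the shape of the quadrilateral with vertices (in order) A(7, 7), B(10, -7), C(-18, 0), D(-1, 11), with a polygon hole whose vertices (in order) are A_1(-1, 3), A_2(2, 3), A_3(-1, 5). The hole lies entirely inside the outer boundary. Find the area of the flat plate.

Outer boundary:
Apply the surveyor's formula: 2A = Σ (x_i·y_{i+1} − x_{i+1}·y_i), indices taken mod 4.
Σ = (-119) + (-126) + (-198) + (-84) = -527
Area = |Σ|/2 = 263.5.
Hole:
Apply the shoelace (surveyor's) formula: 2A = Σ (x_i·y_{i+1} − x_{i+1}·y_i), indices taken mod 3.
A_1→A_2: (-1)(3) − (2)(3) = -9
A_2→A_3: (2)(5) − (-1)(3) = 13
A_3→A_1: (-1)(3) − (-1)(5) = 2
Σ = 6
Area = |Σ|/2 = 3.
Net area = 263.5 − 3 = 260.5.

260.5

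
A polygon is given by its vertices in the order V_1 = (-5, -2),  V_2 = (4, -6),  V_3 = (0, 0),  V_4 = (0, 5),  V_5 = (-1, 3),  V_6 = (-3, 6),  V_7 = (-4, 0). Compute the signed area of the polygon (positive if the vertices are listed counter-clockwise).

Σ = (38) + (0) + (0) + (5) + (3) + (24) + (8) = 78
Signed area = Σ/2 = 39 (positive ⇒ counter-clockwise traversal).

39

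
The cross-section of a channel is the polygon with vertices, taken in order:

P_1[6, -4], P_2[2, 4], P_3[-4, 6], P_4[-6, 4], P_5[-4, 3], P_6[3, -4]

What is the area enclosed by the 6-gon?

48.5

P_1→P_2: (6)(4) − (2)(-4) = 32
P_2→P_3: (2)(6) − (-4)(4) = 28
P_3→P_4: (-4)(4) − (-6)(6) = 20
P_4→P_5: (-6)(3) − (-4)(4) = -2
P_5→P_6: (-4)(-4) − (3)(3) = 7
P_6→P_1: (3)(-4) − (6)(-4) = 12
Σ = 97
Area = |Σ|/2 = 48.5.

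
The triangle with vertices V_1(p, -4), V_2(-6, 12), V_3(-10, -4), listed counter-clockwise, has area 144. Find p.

8

Write out the shoelace sum; only the two edges meeting at V_1 involve p:
2·Area = [((-10)·(-4) − p·(-4)) + (p·12 − (-6)·(-4))] + 144
       = 16·p + 160 = 288
⇒ p = 8.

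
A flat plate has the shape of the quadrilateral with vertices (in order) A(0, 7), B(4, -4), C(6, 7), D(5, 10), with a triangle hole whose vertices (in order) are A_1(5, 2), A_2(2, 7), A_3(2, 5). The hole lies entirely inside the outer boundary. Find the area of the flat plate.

Outer boundary:
Σ = (-28) + (52) + (25) + (35) = 84
Area = |Σ|/2 = 42.
Hole:
Apply the shoelace (surveyor's) formula: 2A = Σ (x_i·y_{i+1} − x_{i+1}·y_i), indices taken mod 3.
Σ = (31) + (-4) + (-21) = 6
Area = |Σ|/2 = 3.
Net area = 42 − 3 = 39.

39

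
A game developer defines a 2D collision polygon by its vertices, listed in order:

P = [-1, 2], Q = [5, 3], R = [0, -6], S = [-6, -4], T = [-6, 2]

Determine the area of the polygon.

62.5

Σ = (-13) + (-30) + (-36) + (-36) + (-10) = -125
Area = |Σ|/2 = 62.5.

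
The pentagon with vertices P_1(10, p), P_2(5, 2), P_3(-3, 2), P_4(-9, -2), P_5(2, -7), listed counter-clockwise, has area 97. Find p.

The doubled signed area Σ (x_i y_{i+1} − x_{i+1} y_i) is linear in p.
With p=0 it equals 197; the coefficient of p is -3 (from the two edges through P_1).
So -3·p + 197 = 2·97 = 194 ⇒ p = 1.

1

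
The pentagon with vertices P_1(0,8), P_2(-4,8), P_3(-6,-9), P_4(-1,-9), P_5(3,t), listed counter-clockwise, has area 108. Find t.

The doubled signed area Σ (x_i y_{i+1} − x_{i+1} y_i) is linear in t.
With t=0 it equals 212; the coefficient of t is -1 (from the two edges through P_5).
So -1·t + 212 = 2·108 = 216 ⇒ t = -4.

-4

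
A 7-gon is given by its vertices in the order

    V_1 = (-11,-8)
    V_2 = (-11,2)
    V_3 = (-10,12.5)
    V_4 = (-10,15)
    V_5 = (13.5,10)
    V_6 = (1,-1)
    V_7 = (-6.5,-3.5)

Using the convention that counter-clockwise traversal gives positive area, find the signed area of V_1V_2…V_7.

-287.5

Σ = (-110) + (-117.5) + (-25) + (-302.5) + (-23.5) + (-10) + (13.5) = -575
Signed area = Σ/2 = -287.5 (negative ⇒ clockwise traversal).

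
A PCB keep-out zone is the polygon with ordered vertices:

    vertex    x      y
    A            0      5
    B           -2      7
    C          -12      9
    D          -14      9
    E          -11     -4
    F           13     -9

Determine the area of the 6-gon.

232.5

Apply the shoelace (surveyor's) formula: 2A = Σ (x_i·y_{i+1} − x_{i+1}·y_i), indices taken mod 6.
Σ = (10) + (66) + (18) + (155) + (151) + (65) = 465
Area = |Σ|/2 = 232.5.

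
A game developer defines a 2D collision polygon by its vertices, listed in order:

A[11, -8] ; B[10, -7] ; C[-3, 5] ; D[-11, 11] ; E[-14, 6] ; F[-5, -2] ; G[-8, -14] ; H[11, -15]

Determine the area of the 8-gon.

Σ = (3) + (29) + (22) + (88) + (58) + (54) + (274) + (77) = 605
Area = |Σ|/2 = 302.5.

302.5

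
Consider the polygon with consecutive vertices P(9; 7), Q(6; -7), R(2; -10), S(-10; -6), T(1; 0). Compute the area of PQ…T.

Apply the shoelace (surveyor's) formula: 2A = Σ (x_i·y_{i+1} − x_{i+1}·y_i), indices taken mod 5.
Σ = (-105) + (-46) + (-112) + (6) + (7) = -250
Area = |Σ|/2 = 125.

125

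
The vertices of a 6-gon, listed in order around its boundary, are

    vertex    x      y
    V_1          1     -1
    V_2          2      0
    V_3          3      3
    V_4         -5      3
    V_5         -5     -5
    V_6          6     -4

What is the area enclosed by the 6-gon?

Apply the shoelace (surveyor's) formula: 2A = Σ (x_i·y_{i+1} − x_{i+1}·y_i), indices taken mod 6.
Σ = (2) + (6) + (24) + (40) + (50) + (-2) = 120
Area = |Σ|/2 = 60.

60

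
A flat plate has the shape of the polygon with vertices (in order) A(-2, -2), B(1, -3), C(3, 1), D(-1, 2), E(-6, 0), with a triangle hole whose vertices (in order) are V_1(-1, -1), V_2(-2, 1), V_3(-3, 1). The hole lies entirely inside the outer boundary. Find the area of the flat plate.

23.5

Outer boundary:
Apply the shoelace (surveyor's) formula: 2A = Σ (x_i·y_{i+1} − x_{i+1}·y_i), indices taken mod 5.
A→B: (-2)(-3) − (1)(-2) = 8
B→C: (1)(1) − (3)(-3) = 10
C→D: (3)(2) − (-1)(1) = 7
D→E: (-1)(0) − (-6)(2) = 12
E→A: (-6)(-2) − (-2)(0) = 12
Σ = 49
Area = |Σ|/2 = 24.5.
Hole:
Apply the surveyor's formula: 2A = Σ (x_i·y_{i+1} − x_{i+1}·y_i), indices taken mod 3.
Cross-terms: -3, 1, 4  ⇒  Σ = 2
Area = |Σ|/2 = 1.
Net area = 24.5 − 1 = 23.5.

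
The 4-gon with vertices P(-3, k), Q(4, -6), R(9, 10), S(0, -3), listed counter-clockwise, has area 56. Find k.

-9

Write out the shoelace sum; only the two edges meeting at P involve k:
2·Area = [(0·k − (-3)·(-3)) + ((-3)·(-6) − 4·k)] + 67
       = -4·k + 76 = 112
⇒ k = -9.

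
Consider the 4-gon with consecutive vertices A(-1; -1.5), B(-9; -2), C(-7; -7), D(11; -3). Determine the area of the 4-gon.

58

Apply the shoelace (surveyor's) formula: 2A = Σ (x_i·y_{i+1} − x_{i+1}·y_i), indices taken mod 4.
Σ = (-11.5) + (49) + (98) + (-19.5) = 116
Area = |Σ|/2 = 58.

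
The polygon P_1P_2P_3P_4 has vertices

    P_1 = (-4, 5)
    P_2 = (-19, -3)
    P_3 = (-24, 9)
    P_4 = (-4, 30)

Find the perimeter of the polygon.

84

|P_1P_2| = √((-15)² + (-8)²) = √289 = 17
|P_2P_3| = √((-5)² + (12)²) = √169 = 13
|P_3P_4| = √((20)² + (21)²) = √841 = 29
|P_4P_1| = √((0)² + (-25)²) = √625 = 25
Perimeter = 17 + 13 + 29 + 25 = 84.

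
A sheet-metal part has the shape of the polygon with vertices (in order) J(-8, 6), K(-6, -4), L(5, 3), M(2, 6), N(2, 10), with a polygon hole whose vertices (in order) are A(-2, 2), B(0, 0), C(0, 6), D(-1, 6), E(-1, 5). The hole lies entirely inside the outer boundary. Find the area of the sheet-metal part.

89.5

Outer boundary:
Apply the shoelace (surveyor's) formula: 2A = Σ (x_i·y_{i+1} − x_{i+1}·y_i), indices taken mod 5.
Σ = (68) + (2) + (24) + (8) + (92) = 194
Area = |Σ|/2 = 97.
Hole:
Apply Gauss's area formula: 2A = Σ (x_i·y_{i+1} − x_{i+1}·y_i), indices taken mod 5.
Σ = (0) + (0) + (6) + (1) + (8) = 15
Area = |Σ|/2 = 7.5.
Net area = 97 − 7.5 = 89.5.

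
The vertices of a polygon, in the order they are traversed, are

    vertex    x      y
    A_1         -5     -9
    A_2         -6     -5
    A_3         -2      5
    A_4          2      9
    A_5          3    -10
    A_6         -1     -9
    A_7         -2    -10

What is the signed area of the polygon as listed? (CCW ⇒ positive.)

Apply the shoelace (surveyor's) formula: 2A = Σ (x_i·y_{i+1} − x_{i+1}·y_i), indices taken mod 7.
A_1→A_2: (-5)(-5) − (-6)(-9) = -29
A_2→A_3: (-6)(5) − (-2)(-5) = -40
A_3→A_4: (-2)(9) − (2)(5) = -28
A_4→A_5: (2)(-10) − (3)(9) = -47
A_5→A_6: (3)(-9) − (-1)(-10) = -37
A_6→A_7: (-1)(-10) − (-2)(-9) = -8
A_7→A_1: (-2)(-9) − (-5)(-10) = -32
Σ = -221
Signed area = Σ/2 = -110.5 (negative ⇒ clockwise traversal).

-110.5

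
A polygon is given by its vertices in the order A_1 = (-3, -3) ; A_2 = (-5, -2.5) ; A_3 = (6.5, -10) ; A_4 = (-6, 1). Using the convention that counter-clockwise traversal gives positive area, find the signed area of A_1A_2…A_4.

13.125

Apply Gauss's area formula: 2A = Σ (x_i·y_{i+1} − x_{i+1}·y_i), indices taken mod 4.
Cross-terms: -7.5, 66.25, -53.5, 21  ⇒  Σ = 26.25
Signed area = Σ/2 = 13.125 (positive ⇒ counter-clockwise traversal).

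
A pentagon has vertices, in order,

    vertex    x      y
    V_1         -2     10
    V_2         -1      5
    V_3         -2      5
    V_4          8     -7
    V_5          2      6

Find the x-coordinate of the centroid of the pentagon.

Apply the shoelace (surveyor's) formula. First the cross-terms c_i = x_i·y_{i+1} − x_{i+1}·y_i:
  0, 5, -26, 62, 32  ⇒  2A = 73, A = 36.5.
Then Σ (x_i + x_{i+1})·c_i = 449, so x̄ = 449 / (6·36.5) = 449/219.

449/219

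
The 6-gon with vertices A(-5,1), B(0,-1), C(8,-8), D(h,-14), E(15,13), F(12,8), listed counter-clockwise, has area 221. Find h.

Write out the shoelace sum; only the two edges meeting at D involve h:
2·Area = [(8·(-14) − h·(-8)) + (h·13 − 15·(-14))] + 29
       = 21·h + 127 = 442
⇒ h = 15.

15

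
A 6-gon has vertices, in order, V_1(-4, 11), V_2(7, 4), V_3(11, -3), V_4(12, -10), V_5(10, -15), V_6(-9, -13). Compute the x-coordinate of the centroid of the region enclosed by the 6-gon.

153/104

Apply the shoelace (surveyor's) formula. First the cross-terms c_i = x_i·y_{i+1} − x_{i+1}·y_i:
  -93, -65, -74, -80, -265, -151  ⇒  2A = -728, A = -364.
Then Σ (x_i + x_{i+1})·c_i = -3213, so x̄ = -3213 / (6·(-364)) = 153/104.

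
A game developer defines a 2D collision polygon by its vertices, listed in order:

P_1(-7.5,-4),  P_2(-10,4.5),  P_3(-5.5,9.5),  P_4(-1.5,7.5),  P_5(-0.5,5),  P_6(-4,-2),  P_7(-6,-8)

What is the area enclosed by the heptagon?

84.875

Apply the shoelace (surveyor's) formula: 2A = Σ (x_i·y_{i+1} − x_{i+1}·y_i), indices taken mod 7.
Σ = (-73.75) + (-70.25) + (-27) + (-3.75) + (21) + (20) + (-36) = -169.75
Area = |Σ|/2 = 84.875.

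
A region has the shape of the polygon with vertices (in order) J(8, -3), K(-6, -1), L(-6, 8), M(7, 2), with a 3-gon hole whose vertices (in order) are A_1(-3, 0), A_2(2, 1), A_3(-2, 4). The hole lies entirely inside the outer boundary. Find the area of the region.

83

Outer boundary:
Apply the surveyor's formula: 2A = Σ (x_i·y_{i+1} − x_{i+1}·y_i), indices taken mod 4.
Σ = (-26) + (-54) + (-68) + (-37) = -185
Area = |Σ|/2 = 92.5.
Hole:
Apply the shoelace (surveyor's) formula: 2A = Σ (x_i·y_{i+1} − x_{i+1}·y_i), indices taken mod 3.
A_1→A_2: (-3)(1) − (2)(0) = -3
A_2→A_3: (2)(4) − (-2)(1) = 10
A_3→A_1: (-2)(0) − (-3)(4) = 12
Σ = 19
Area = |Σ|/2 = 9.5.
Net area = 92.5 − 9.5 = 83.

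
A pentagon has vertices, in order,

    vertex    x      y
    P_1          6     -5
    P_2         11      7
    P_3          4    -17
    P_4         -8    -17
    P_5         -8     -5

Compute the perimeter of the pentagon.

76

|P_1P_2| = √((5)² + (12)²) = √169 = 13
|P_2P_3| = √((-7)² + (-24)²) = √625 = 25
|P_3P_4| = √((-12)² + (0)²) = √144 = 12
|P_4P_5| = √((0)² + (12)²) = √144 = 12
|P_5P_1| = √((14)² + (0)²) = √196 = 14
Perimeter = 13 + 25 + 12 + 12 + 14 = 76.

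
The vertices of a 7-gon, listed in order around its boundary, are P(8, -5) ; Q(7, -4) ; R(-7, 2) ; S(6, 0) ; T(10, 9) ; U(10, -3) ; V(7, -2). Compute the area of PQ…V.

53.5

Apply Gauss's area formula: 2A = Σ (x_i·y_{i+1} − x_{i+1}·y_i), indices taken mod 7.
P→Q: (8)(-4) − (7)(-5) = 3
Q→R: (7)(2) − (-7)(-4) = -14
R→S: (-7)(0) − (6)(2) = -12
S→T: (6)(9) − (10)(0) = 54
T→U: (10)(-3) − (10)(9) = -120
U→V: (10)(-2) − (7)(-3) = 1
V→P: (7)(-5) − (8)(-2) = -19
Σ = -107
Area = |Σ|/2 = 53.5.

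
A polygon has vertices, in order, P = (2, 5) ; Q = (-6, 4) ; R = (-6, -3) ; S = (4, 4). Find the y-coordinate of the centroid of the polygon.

Apply the shoelace formula. First the cross-terms c_i = x_i·y_{i+1} − x_{i+1}·y_i:
  38, 42, -12, 12  ⇒  2A = 80, A = 40.
Then Σ (y_i + y_{i+1})·c_i = 480, so ȳ = 480 / (6·40) = 2.

2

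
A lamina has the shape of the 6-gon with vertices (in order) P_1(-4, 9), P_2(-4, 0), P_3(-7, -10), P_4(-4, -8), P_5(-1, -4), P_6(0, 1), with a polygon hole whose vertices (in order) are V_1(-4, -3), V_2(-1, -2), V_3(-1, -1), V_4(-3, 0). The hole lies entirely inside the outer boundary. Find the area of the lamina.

46.5

Outer boundary:
Apply Gauss's area formula: 2A = Σ (x_i·y_{i+1} − x_{i+1}·y_i), indices taken mod 6.
Cross-terms: 36, 40, 16, 8, -1, 4  ⇒  Σ = 103
Area = |Σ|/2 = 51.5.
Hole:
V_1→V_2: (-4)(-2) − (-1)(-3) = 5
V_2→V_3: (-1)(-1) − (-1)(-2) = -1
V_3→V_4: (-1)(0) − (-3)(-1) = -3
V_4→V_1: (-3)(-3) − (-4)(0) = 9
Σ = 10
Area = |Σ|/2 = 5.
Net area = 51.5 − 5 = 46.5.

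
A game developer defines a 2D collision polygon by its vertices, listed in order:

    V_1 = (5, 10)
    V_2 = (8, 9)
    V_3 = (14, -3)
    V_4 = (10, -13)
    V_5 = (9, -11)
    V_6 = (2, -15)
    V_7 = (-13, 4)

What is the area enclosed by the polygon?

Cross-terms: -35, -150, -152, 7, -113, -187, -150  ⇒  Σ = -780
Area = |Σ|/2 = 390.

390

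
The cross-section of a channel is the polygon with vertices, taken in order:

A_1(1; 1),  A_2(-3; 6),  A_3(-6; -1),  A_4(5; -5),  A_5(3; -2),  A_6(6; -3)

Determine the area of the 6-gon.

50

A_1→A_2: (1)(6) − (-3)(1) = 9
A_2→A_3: (-3)(-1) − (-6)(6) = 39
A_3→A_4: (-6)(-5) − (5)(-1) = 35
A_4→A_5: (5)(-2) − (3)(-5) = 5
A_5→A_6: (3)(-3) − (6)(-2) = 3
A_6→A_1: (6)(1) − (1)(-3) = 9
Σ = 100
Area = |Σ|/2 = 50.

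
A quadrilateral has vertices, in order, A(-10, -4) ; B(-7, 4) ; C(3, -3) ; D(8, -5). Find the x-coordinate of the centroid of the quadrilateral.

Apply the shoelace (surveyor's) formula. First the cross-terms c_i = x_i·y_{i+1} − x_{i+1}·y_i:
  -68, 9, 9, -82  ⇒  2A = -132, A = -66.
Then Σ (x_i + x_{i+1})·c_i = 1383, so x̄ = 1383 / (6·(-66)) = -461/132.

-461/132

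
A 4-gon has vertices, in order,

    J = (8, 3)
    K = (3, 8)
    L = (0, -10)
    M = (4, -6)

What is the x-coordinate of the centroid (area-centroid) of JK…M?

3.72

Apply the shoelace (surveyor's) formula. First the cross-terms c_i = x_i·y_{i+1} − x_{i+1}·y_i:
  55, -30, 40, 60  ⇒  2A = 125, A = 62.5.
Then Σ (x_i + x_{i+1})·c_i = 1395, so x̄ = 1395 / (6·62.5) = 3.72.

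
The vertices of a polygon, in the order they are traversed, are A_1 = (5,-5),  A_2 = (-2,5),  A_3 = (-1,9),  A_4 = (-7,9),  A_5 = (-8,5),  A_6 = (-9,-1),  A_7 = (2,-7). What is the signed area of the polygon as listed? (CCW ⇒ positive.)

Σ = (15) + (-13) + (54) + (37) + (53) + (65) + (25) = 236
Signed area = Σ/2 = 118 (positive ⇒ counter-clockwise traversal).

118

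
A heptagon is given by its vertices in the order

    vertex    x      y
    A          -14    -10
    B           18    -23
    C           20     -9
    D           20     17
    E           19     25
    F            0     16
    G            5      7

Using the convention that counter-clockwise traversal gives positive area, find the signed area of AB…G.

Cross-terms: 502, 298, 520, 177, 304, -80, 48  ⇒  Σ = 1769
Signed area = Σ/2 = 884.5 (positive ⇒ counter-clockwise traversal).

884.5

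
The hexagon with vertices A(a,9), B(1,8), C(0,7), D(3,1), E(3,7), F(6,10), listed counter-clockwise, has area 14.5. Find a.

Write out the shoelace sum; only the two edges meeting at A involve a:
2·Area = [(6·9 − a·10) + (a·8 − 1·9)] + -8
       = -2·a + 37 = 29
⇒ a = 4.

4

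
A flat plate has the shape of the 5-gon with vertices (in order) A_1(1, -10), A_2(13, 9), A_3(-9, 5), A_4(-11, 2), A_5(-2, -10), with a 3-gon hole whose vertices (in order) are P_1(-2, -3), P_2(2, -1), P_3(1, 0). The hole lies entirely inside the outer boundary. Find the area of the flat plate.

230

Outer boundary:
Apply the shoelace (surveyor's) formula: 2A = Σ (x_i·y_{i+1} − x_{i+1}·y_i), indices taken mod 5.
A_1→A_2: (1)(9) − (13)(-10) = 139
A_2→A_3: (13)(5) − (-9)(9) = 146
A_3→A_4: (-9)(2) − (-11)(5) = 37
A_4→A_5: (-11)(-10) − (-2)(2) = 114
A_5→A_1: (-2)(-10) − (1)(-10) = 30
Σ = 466
Area = |Σ|/2 = 233.
Hole:
Cross-terms: 8, 1, -3  ⇒  Σ = 6
Area = |Σ|/2 = 3.
Net area = 233 − 3 = 230.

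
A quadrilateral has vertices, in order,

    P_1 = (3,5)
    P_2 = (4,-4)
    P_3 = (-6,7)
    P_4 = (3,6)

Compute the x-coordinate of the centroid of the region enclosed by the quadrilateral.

79/264

Apply the shoelace (surveyor's) formula. First the cross-terms c_i = x_i·y_{i+1} − x_{i+1}·y_i:
  -32, 4, -57, -3  ⇒  2A = -88, A = -44.
Then Σ (x_i + x_{i+1})·c_i = -79, so x̄ = -79 / (6·(-44)) = 79/264.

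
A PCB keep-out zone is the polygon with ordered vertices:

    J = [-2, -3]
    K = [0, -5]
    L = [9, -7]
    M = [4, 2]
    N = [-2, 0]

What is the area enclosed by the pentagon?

Σ = (10) + (45) + (46) + (4) + (6) = 111
Area = |Σ|/2 = 55.5.

55.5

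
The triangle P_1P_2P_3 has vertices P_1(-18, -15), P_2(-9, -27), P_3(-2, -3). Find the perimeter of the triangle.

60

|P_1P_2| = √((9)² + (-12)²) = √225 = 15
|P_2P_3| = √((7)² + (24)²) = √625 = 25
|P_3P_1| = √((-16)² + (-12)²) = √400 = 20
Perimeter = 15 + 25 + 20 = 60.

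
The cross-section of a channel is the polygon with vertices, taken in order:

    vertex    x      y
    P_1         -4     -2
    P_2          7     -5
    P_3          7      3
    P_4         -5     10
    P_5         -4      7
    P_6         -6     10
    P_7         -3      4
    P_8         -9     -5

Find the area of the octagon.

Apply the shoelace formula: 2A = Σ (x_i·y_{i+1} − x_{i+1}·y_i), indices taken mod 8.
Σ = (34) + (56) + (85) + (5) + (2) + (6) + (51) + (-2) = 237
Area = |Σ|/2 = 118.5.

118.5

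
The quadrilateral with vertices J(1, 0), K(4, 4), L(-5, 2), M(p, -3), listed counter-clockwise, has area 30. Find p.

Write out the shoelace sum; only the two edges meeting at M involve p:
2·Area = [((-5)·(-3) − p·2) + (p·0 − 1·(-3))] + 32
       = -2·p + 50 = 60
⇒ p = -5.

-5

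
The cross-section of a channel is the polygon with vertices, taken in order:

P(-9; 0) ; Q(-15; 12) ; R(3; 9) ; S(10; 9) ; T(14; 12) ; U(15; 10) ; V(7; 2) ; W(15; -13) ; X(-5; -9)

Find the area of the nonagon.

415

Apply Gauss's area formula: 2A = Σ (x_i·y_{i+1} − x_{i+1}·y_i), indices taken mod 9.
P→Q: (-9)(12) − (-15)(0) = -108
Q→R: (-15)(9) − (3)(12) = -171
R→S: (3)(9) − (10)(9) = -63
S→T: (10)(12) − (14)(9) = -6
T→U: (14)(10) − (15)(12) = -40
U→V: (15)(2) − (7)(10) = -40
V→W: (7)(-13) − (15)(2) = -121
W→X: (15)(-9) − (-5)(-13) = -200
X→P: (-5)(0) − (-9)(-9) = -81
Σ = -830
Area = |Σ|/2 = 415.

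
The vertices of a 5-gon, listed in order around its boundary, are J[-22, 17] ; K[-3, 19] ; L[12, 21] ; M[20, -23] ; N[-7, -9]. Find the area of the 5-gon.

Σ = (-367) + (-291) + (-696) + (-341) + (-317) = -2012
Area = |Σ|/2 = 1006.

1006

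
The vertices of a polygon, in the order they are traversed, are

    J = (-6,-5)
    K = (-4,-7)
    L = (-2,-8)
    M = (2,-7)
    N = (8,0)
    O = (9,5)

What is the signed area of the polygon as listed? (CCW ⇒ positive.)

Apply the surveyor's formula: 2A = Σ (x_i·y_{i+1} − x_{i+1}·y_i), indices taken mod 6.
Cross-terms: 22, 18, 30, 56, 40, -15  ⇒  Σ = 151
Signed area = Σ/2 = 75.5 (positive ⇒ counter-clockwise traversal).

75.5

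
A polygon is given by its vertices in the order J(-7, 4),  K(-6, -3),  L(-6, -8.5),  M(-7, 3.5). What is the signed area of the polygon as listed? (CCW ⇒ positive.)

-3

J→K: (-7)(-3) − (-6)(4) = 45
K→L: (-6)(-8.5) − (-6)(-3) = 33
L→M: (-6)(3.5) − (-7)(-8.5) = -80.5
M→J: (-7)(4) − (-7)(3.5) = -3.5
Σ = -6
Signed area = Σ/2 = -3 (negative ⇒ clockwise traversal).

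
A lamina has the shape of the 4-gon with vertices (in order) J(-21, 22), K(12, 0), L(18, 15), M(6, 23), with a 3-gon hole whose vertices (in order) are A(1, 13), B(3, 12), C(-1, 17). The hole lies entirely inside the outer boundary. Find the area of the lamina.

424.5

Outer boundary:
Apply the shoelace (surveyor's) formula: 2A = Σ (x_i·y_{i+1} − x_{i+1}·y_i), indices taken mod 4.
J→K: (-21)(0) − (12)(22) = -264
K→L: (12)(15) − (18)(0) = 180
L→M: (18)(23) − (6)(15) = 324
M→J: (6)(22) − (-21)(23) = 615
Σ = 855
Area = |Σ|/2 = 427.5.
Hole:
A→B: (1)(12) − (3)(13) = -27
B→C: (3)(17) − (-1)(12) = 63
C→A: (-1)(13) − (1)(17) = -30
Σ = 6
Area = |Σ|/2 = 3.
Net area = 427.5 − 3 = 424.5.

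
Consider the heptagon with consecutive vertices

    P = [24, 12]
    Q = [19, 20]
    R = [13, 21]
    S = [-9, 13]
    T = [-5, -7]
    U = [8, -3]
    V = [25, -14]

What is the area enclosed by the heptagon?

773.5

P→Q: (24)(20) − (19)(12) = 252
Q→R: (19)(21) − (13)(20) = 139
R→S: (13)(13) − (-9)(21) = 358
S→T: (-9)(-7) − (-5)(13) = 128
T→U: (-5)(-3) − (8)(-7) = 71
U→V: (8)(-14) − (25)(-3) = -37
V→P: (25)(12) − (24)(-14) = 636
Σ = 1547
Area = |Σ|/2 = 773.5.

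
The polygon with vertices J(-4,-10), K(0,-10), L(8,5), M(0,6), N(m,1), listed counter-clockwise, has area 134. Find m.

-6

The doubled signed area Σ (x_i y_{i+1} − x_{i+1} y_i) is linear in m.
With m=0 it equals 172; the coefficient of m is -16 (from the two edges through N).
So -16·m + 172 = 2·134 = 268 ⇒ m = -6.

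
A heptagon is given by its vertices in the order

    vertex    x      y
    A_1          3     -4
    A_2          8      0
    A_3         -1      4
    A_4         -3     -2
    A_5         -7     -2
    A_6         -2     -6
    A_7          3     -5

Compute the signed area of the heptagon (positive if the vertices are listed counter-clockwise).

A_1→A_2: (3)(0) − (8)(-4) = 32
A_2→A_3: (8)(4) − (-1)(0) = 32
A_3→A_4: (-1)(-2) − (-3)(4) = 14
A_4→A_5: (-3)(-2) − (-7)(-2) = -8
A_5→A_6: (-7)(-6) − (-2)(-2) = 38
A_6→A_7: (-2)(-5) − (3)(-6) = 28
A_7→A_1: (3)(-4) − (3)(-5) = 3
Σ = 139
Signed area = Σ/2 = 69.5 (positive ⇒ counter-clockwise traversal).

69.5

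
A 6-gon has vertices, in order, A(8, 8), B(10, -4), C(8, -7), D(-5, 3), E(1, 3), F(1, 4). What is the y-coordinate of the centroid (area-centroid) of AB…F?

Apply Gauss's area formula. First the cross-terms c_i = x_i·y_{i+1} − x_{i+1}·y_i:
  -112, -38, -11, -18, 1, -24  ⇒  2A = -202, A = -101.
Then Σ (y_i + y_{i+1})·c_i = -375, so ȳ = -375 / (6·(-101)) = 125/202.

125/202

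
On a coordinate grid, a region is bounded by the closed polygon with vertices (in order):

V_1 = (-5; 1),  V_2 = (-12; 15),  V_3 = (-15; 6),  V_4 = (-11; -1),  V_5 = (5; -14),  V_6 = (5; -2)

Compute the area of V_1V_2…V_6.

Apply the surveyor's formula: 2A = Σ (x_i·y_{i+1} − x_{i+1}·y_i), indices taken mod 6.
Σ = (-63) + (153) + (81) + (159) + (60) + (-5) = 385
Area = |Σ|/2 = 192.5.

192.5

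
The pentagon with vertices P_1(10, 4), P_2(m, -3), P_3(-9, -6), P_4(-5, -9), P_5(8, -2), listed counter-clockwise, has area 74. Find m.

Write out the shoelace sum; only the two edges meeting at P_2 involve m:
2·Area = [(10·(-3) − m·4) + (m·(-6) − (-9)·(-3))] + 185
       = -10·m + 128 = 148
⇒ m = -2.

-2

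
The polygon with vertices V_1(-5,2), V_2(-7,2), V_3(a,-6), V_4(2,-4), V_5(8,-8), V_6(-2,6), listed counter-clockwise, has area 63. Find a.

1

The doubled signed area Σ (x_i y_{i+1} − x_{i+1} y_i) is linear in a.
With a=0 it equals 132; the coefficient of a is -6 (from the two edges through V_3).
So -6·a + 132 = 2·63 = 126 ⇒ a = 1.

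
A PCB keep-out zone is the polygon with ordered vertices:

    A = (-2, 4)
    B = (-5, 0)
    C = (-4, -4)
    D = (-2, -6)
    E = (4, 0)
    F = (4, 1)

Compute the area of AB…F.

Apply the surveyor's formula: 2A = Σ (x_i·y_{i+1} − x_{i+1}·y_i), indices taken mod 6.
Σ = (20) + (20) + (16) + (24) + (4) + (18) = 102
Area = |Σ|/2 = 51.

51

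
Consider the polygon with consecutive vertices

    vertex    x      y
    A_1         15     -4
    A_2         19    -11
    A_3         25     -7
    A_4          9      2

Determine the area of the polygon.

50

A_1→A_2: (15)(-11) − (19)(-4) = -89
A_2→A_3: (19)(-7) − (25)(-11) = 142
A_3→A_4: (25)(2) − (9)(-7) = 113
A_4→A_1: (9)(-4) − (15)(2) = -66
Σ = 100
Area = |Σ|/2 = 50.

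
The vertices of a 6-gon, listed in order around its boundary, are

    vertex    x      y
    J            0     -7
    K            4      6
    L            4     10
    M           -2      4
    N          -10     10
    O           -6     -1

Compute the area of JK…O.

J→K: (0)(6) − (4)(-7) = 28
K→L: (4)(10) − (4)(6) = 16
L→M: (4)(4) − (-2)(10) = 36
M→N: (-2)(10) − (-10)(4) = 20
N→O: (-10)(-1) − (-6)(10) = 70
O→J: (-6)(-7) − (0)(-1) = 42
Σ = 212
Area = |Σ|/2 = 106.

106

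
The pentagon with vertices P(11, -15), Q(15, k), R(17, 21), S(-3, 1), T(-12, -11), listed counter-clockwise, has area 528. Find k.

The doubled signed area Σ (x_i y_{i+1} − x_{i+1} y_i) is linear in k.
With k=0 it equals 966; the coefficient of k is -6 (from the two edges through Q).
So -6·k + 966 = 2·528 = 1056 ⇒ k = -15.

-15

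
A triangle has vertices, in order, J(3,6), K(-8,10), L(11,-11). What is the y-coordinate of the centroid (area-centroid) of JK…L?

Apply Gauss's area formula. First the cross-terms c_i = x_i·y_{i+1} − x_{i+1}·y_i:
  78, -22, 99  ⇒  2A = 155, A = 77.5.
Then Σ (y_i + y_{i+1})·c_i = 775, so ȳ = 775 / (6·77.5) = 5/3.

5/3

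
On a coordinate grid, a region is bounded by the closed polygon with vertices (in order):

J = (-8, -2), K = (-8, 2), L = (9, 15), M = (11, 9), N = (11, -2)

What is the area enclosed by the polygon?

Apply the shoelace formula: 2A = Σ (x_i·y_{i+1} − x_{i+1}·y_i), indices taken mod 5.
Σ = (-32) + (-138) + (-84) + (-121) + (-38) = -413
Area = |Σ|/2 = 206.5.

206.5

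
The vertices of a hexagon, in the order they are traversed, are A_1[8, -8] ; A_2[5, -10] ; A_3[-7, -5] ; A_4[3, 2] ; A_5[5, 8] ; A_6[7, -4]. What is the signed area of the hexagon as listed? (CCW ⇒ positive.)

-110

Σ = (-40) + (-95) + (1) + (14) + (-76) + (-24) = -220
Signed area = Σ/2 = -110 (negative ⇒ clockwise traversal).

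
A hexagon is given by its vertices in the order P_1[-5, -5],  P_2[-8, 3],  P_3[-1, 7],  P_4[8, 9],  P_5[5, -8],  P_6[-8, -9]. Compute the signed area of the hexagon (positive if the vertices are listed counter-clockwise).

Apply Gauss's area formula: 2A = Σ (x_i·y_{i+1} − x_{i+1}·y_i), indices taken mod 6.
Σ = (-55) + (-53) + (-65) + (-109) + (-109) + (-5) = -396
Signed area = Σ/2 = -198 (negative ⇒ clockwise traversal).

-198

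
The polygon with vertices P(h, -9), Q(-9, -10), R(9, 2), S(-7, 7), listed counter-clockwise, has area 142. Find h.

-9

The doubled signed area Σ (x_i y_{i+1} − x_{i+1} y_i) is linear in h.
With h=0 it equals 131; the coefficient of h is -17 (from the two edges through P).
So -17·h + 131 = 2·142 = 284 ⇒ h = -9.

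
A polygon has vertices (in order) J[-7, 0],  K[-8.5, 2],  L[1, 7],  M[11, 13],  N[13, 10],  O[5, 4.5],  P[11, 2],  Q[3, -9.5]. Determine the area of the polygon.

203.25

Apply the surveyor's formula: 2A = Σ (x_i·y_{i+1} − x_{i+1}·y_i), indices taken mod 8.
Σ = (-14) + (-61.5) + (-64) + (-59) + (8.5) + (-39.5) + (-110.5) + (-66.5) = -406.5
Area = |Σ|/2 = 203.25.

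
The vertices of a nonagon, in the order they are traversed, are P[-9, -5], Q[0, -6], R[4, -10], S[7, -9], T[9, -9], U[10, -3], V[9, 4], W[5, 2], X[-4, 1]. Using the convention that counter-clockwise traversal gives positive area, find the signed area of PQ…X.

Apply the shoelace (surveyor's) formula: 2A = Σ (x_i·y_{i+1} − x_{i+1}·y_i), indices taken mod 9.
Σ = (54) + (24) + (34) + (18) + (63) + (67) + (-2) + (13) + (29) = 300
Signed area = Σ/2 = 150 (positive ⇒ counter-clockwise traversal).

150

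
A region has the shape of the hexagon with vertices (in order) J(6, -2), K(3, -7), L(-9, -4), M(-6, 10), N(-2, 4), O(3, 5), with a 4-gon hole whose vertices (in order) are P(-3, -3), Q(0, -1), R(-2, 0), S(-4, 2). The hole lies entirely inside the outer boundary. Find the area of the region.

136

Outer boundary:
Cross-terms: -36, -75, -114, -4, -22, -36  ⇒  Σ = -287
Area = |Σ|/2 = 143.5.
Hole:
Apply the shoelace (surveyor's) formula: 2A = Σ (x_i·y_{i+1} − x_{i+1}·y_i), indices taken mod 4.
Σ = (3) + (-2) + (-4) + (18) = 15
Area = |Σ|/2 = 7.5.
Net area = 143.5 − 7.5 = 136.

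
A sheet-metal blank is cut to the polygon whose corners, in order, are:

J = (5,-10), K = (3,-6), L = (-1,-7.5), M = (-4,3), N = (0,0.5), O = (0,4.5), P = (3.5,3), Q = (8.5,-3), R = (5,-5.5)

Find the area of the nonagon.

Apply the surveyor's formula: 2A = Σ (x_i·y_{i+1} − x_{i+1}·y_i), indices taken mod 9.
J→K: (5)(-6) − (3)(-10) = 0
K→L: (3)(-7.5) − (-1)(-6) = -28.5
L→M: (-1)(3) − (-4)(-7.5) = -33
M→N: (-4)(0.5) − (0)(3) = -2
N→O: (0)(4.5) − (0)(0.5) = 0
O→P: (0)(3) − (3.5)(4.5) = -15.75
P→Q: (3.5)(-3) − (8.5)(3) = -36
Q→R: (8.5)(-5.5) − (5)(-3) = -31.75
R→J: (5)(-10) − (5)(-5.5) = -22.5
Σ = -169.5
Area = |Σ|/2 = 84.75.

84.75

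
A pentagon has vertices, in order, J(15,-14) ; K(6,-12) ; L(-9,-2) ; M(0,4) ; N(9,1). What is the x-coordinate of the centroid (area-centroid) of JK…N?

560/143

Apply Gauss's area formula. First the cross-terms c_i = x_i·y_{i+1} − x_{i+1}·y_i:
  -96, -120, -36, -36, -141  ⇒  2A = -429, A = -214.5.
Then Σ (x_i + x_{i+1})·c_i = -5040, so x̄ = -5040 / (6·(-214.5)) = 560/143.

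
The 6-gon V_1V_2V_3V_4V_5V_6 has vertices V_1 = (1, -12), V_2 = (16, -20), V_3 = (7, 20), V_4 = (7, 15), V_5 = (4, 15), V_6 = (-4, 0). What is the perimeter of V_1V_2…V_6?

|V_1V_2| = √((15)² + (-8)²) = √289 = 17
|V_2V_3| = √((-9)² + (40)²) = √1681 = 41
|V_3V_4| = √((0)² + (-5)²) = √25 = 5
|V_4V_5| = √((-3)² + (0)²) = √9 = 3
|V_5V_6| = √((-8)² + (-15)²) = √289 = 17
|V_6V_1| = √((5)² + (-12)²) = √169 = 13
Perimeter = 17 + 41 + 5 + 3 + 17 + 13 = 96.

96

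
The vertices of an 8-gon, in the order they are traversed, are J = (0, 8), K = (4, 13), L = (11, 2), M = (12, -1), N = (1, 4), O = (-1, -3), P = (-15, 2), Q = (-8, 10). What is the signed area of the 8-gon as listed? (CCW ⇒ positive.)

-198.5

Apply the shoelace (surveyor's) formula: 2A = Σ (x_i·y_{i+1} − x_{i+1}·y_i), indices taken mod 8.
Σ = (-32) + (-135) + (-35) + (49) + (1) + (-47) + (-134) + (-64) = -397
Signed area = Σ/2 = -198.5 (negative ⇒ clockwise traversal).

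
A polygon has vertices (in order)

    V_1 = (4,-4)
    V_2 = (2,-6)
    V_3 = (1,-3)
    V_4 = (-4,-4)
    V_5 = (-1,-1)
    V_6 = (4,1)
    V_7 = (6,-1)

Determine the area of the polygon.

Apply Gauss's area formula: 2A = Σ (x_i·y_{i+1} − x_{i+1}·y_i), indices taken mod 7.
Σ = (-16) + (0) + (-16) + (0) + (3) + (-10) + (-20) = -59
Area = |Σ|/2 = 29.5.

29.5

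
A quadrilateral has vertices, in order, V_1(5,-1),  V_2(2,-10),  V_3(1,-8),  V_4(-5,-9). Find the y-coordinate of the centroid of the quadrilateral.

-323/53

Apply the shoelace (surveyor's) formula. First the cross-terms c_i = x_i·y_{i+1} − x_{i+1}·y_i:
  -48, -6, -49, 50  ⇒  2A = -53, A = -26.5.
Then Σ (y_i + y_{i+1})·c_i = 969, so ȳ = 969 / (6·(-26.5)) = -323/53.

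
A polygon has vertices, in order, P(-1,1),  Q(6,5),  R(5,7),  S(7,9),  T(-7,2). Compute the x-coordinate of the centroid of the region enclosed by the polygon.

62/111

Apply the surveyor's formula. First the cross-terms c_i = x_i·y_{i+1} − x_{i+1}·y_i:
  -11, 17, -4, 77, -5  ⇒  2A = 74, A = 37.
Then Σ (x_i + x_{i+1})·c_i = 124, so x̄ = 124 / (6·37) = 62/111.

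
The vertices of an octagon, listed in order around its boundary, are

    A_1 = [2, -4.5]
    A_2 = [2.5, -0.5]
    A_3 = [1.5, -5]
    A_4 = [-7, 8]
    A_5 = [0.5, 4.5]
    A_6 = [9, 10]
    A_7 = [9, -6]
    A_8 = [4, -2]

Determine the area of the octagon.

Σ = (10.25) + (-11.75) + (-23) + (-35.5) + (-35.5) + (-144) + (6) + (-14) = -247.5
Area = |Σ|/2 = 123.75.

123.75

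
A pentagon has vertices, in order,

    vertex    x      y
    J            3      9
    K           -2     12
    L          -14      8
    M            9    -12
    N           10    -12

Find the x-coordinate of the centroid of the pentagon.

Apply Gauss's area formula. First the cross-terms c_i = x_i·y_{i+1} − x_{i+1}·y_i:
  54, 152, 96, 12, 126  ⇒  2A = 440, A = 220.
Then Σ (x_i + x_{i+1})·c_i = -992, so x̄ = -992 / (6·220) = -124/165.

-124/165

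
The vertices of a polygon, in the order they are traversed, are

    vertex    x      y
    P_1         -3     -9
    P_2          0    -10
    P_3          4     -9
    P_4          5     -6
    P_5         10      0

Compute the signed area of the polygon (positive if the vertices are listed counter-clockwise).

30.5

Cross-terms: 30, 40, 21, 60, -90  ⇒  Σ = 61
Signed area = Σ/2 = 30.5 (positive ⇒ counter-clockwise traversal).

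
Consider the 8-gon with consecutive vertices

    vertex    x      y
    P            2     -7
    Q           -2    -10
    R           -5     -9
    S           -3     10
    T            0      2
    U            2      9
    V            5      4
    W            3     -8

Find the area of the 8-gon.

123.5

Σ = (-34) + (-32) + (-77) + (-6) + (-4) + (-37) + (-52) + (-5) = -247
Area = |Σ|/2 = 123.5.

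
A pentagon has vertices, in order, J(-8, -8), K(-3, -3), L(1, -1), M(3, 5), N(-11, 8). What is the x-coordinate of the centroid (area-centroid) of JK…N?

Apply the surveyor's formula. First the cross-terms c_i = x_i·y_{i+1} − x_{i+1}·y_i:
  0, 6, 8, 79, 152  ⇒  2A = 245, A = 122.5.
Then Σ (x_i + x_{i+1})·c_i = -3500, so x̄ = -3500 / (6·122.5) = -100/21.

-100/21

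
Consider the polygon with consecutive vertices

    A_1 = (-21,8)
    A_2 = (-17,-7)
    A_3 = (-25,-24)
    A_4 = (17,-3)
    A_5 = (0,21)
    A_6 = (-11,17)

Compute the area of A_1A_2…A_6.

Apply the surveyor's formula: 2A = Σ (x_i·y_{i+1} − x_{i+1}·y_i), indices taken mod 6.
Cross-terms: 283, 233, 483, 357, 231, 269  ⇒  Σ = 1856
Area = |Σ|/2 = 928.

928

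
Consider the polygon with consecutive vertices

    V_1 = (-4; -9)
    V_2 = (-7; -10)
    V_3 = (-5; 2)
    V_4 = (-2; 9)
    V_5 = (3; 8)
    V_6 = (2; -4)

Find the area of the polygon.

Apply the shoelace (surveyor's) formula: 2A = Σ (x_i·y_{i+1} − x_{i+1}·y_i), indices taken mod 6.
V_1→V_2: (-4)(-10) − (-7)(-9) = -23
V_2→V_3: (-7)(2) − (-5)(-10) = -64
V_3→V_4: (-5)(9) − (-2)(2) = -41
V_4→V_5: (-2)(8) − (3)(9) = -43
V_5→V_6: (3)(-4) − (2)(8) = -28
V_6→V_1: (2)(-9) − (-4)(-4) = -34
Σ = -233
Area = |Σ|/2 = 116.5.

116.5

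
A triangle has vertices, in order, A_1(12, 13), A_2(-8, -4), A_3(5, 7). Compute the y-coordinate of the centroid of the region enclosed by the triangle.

Apply the surveyor's formula. First the cross-terms c_i = x_i·y_{i+1} − x_{i+1}·y_i:
  56, -36, -19  ⇒  2A = 1, A = 0.5.
Then Σ (y_i + y_{i+1})·c_i = 16, so ȳ = 16 / (6·0.5) = 16/3.

16/3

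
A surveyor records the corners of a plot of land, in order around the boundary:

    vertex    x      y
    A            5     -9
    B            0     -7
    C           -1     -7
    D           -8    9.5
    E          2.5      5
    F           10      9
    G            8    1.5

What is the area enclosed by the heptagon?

167.625

Σ = (-35) + (-7) + (-65.5) + (-63.75) + (-27.5) + (-57) + (-79.5) = -335.25
Area = |Σ|/2 = 167.625.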